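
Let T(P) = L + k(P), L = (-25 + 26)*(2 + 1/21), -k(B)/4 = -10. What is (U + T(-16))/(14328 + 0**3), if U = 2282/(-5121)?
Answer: 1491307/513615816 ≈ 0.0029035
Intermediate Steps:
k(B) = 40 (k(B) = -4*(-10) = 40)
U = -2282/5121 (U = 2282*(-1/5121) = -2282/5121 ≈ -0.44562)
L = 43/21 (L = 1*(2 + 1/21) = 1*(43/21) = 43/21 ≈ 2.0476)
T(P) = 883/21 (T(P) = 43/21 + 40 = 883/21)
(U + T(-16))/(14328 + 0**3) = (-2282/5121 + 883/21)/(14328 + 0**3) = 1491307/(35847*(14328 + 0)) = (1491307/35847)/14328 = (1491307/35847)*(1/14328) = 1491307/513615816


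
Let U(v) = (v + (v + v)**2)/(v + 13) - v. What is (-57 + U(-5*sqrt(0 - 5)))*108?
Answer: 324*(-372*I - 115*sqrt(5))/(5*sqrt(5) + 13*I) ≈ -8497.8 - 899.45*I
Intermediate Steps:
U(v) = -v + (v + 4*v**2)/(13 + v) (U(v) = (v + (2*v)**2)/(13 + v) - v = (v + 4*v**2)/(13 + v) - v = -v + (v + 4*v**2)/(13 + v))
(-57 + U(-5*sqrt(0 - 5)))*108 = (-57 + 3*(-5*sqrt(0 - 5))*(-4 - 5*sqrt(0 - 5))/(13 - 5*sqrt(0 - 5)))*108 = (-57 + 3*(-5*I*sqrt(5))*(-4 - 5*I*sqrt(5))/(13 - 5*I*sqrt(5)))*108 = (-57 - 15*I*sqrt(5)*(-4 - 5*I*sqrt(5))/(13 - 5*I*sqrt(5)))*108 = -6156 - 1620*I*sqrt(5)*(-4 - 5*I*sqrt(5))/(13 - 5*I*sqrt(5))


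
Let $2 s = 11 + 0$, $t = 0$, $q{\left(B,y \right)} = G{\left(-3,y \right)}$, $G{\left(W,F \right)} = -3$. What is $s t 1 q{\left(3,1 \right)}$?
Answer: $0$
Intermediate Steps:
$q{\left(B,y \right)} = -3$
$s = \frac{11}{2}$ ($s = \frac{11 + 0}{2} = \frac{1}{2} \cdot 11 = \frac{11}{2} \approx 5.5$)
$s t 1 q{\left(3,1 \right)} = \frac{11 \cdot 0 \cdot 1}{2} \left(-3\right) = \frac{11}{2} \cdot 0 \left(-3\right) = 0 \left(-3\right) = 0$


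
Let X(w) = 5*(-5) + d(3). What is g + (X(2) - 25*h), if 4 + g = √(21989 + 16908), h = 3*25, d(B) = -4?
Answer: -1908 + √38897 ≈ -1710.8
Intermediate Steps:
X(w) = -29 (X(w) = 5*(-5) - 4 = -25 - 4 = -29)
h = 75
g = -4 + √38897 (g = -4 + √(21989 + 16908) = -4 + √38897 ≈ 193.22)
g + (X(2) - 25*h) = (-4 + √38897) + (-29 - 25*75) = (-4 + √38897) + (-29 - 1875) = (-4 + √38897) - 1904 = -1908 + √38897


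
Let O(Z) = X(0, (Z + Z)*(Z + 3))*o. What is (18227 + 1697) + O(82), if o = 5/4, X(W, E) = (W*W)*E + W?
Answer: 19924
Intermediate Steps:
X(W, E) = W + E*W**2 (X(W, E) = W**2*E + W = E*W**2 + W = W + E*W**2)
o = 5/4 (o = 5*(1/4) = 5/4 ≈ 1.2500)
O(Z) = 0 (O(Z) = (0*(1 + ((Z + Z)*(Z + 3))*0))*(5/4) = (0*(1 + ((2*Z)*(3 + Z))*0))*(5/4) = (0*(1 + (2*Z*(3 + Z))*0))*(5/4) = (0*(1 + 0))*(5/4) = (0*1)*(5/4) = 0*(5/4) = 0)
(18227 + 1697) + O(82) = (18227 + 1697) + 0 = 19924 + 0 = 19924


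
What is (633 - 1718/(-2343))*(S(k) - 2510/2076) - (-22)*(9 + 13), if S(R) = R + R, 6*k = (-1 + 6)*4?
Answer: 871700551/221094 ≈ 3942.7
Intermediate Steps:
k = 10/3 (k = ((-1 + 6)*4)/6 = (5*4)/6 = (1/6)*20 = 10/3 ≈ 3.3333)
S(R) = 2*R
(633 - 1718/(-2343))*(S(k) - 2510/2076) - (-22)*(9 + 13) = (633 - 1718/(-2343))*(2*(10/3) - 2510/2076) - (-22)*(9 + 13) = (633 - 1718*(-1/2343))*(20/3 - 2510*1/2076) - (-22)*22 = (633 + 1718/2343)*(20/3 - 1255/1038) - 1*(-484) = (1484837/2343)*(5665/1038) + 484 = 764691055/221094 + 484 = 871700551/221094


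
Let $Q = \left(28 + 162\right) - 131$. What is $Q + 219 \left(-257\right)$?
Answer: $-56224$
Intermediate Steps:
$Q = 59$ ($Q = 190 - 131 = 59$)
$Q + 219 \left(-257\right) = 59 + 219 \left(-257\right) = 59 - 56283 = -56224$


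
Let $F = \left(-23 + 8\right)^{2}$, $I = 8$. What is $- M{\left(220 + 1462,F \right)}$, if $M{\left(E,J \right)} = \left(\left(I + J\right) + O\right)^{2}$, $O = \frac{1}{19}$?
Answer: $- \frac{19607184}{361} \approx -54314.0$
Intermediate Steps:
$F = 225$ ($F = \left(-15\right)^{2} = 225$)
$O = \frac{1}{19} \approx 0.052632$
$M{\left(E,J \right)} = \left(\frac{153}{19} + J\right)^{2}$ ($M{\left(E,J \right)} = \left(\left(8 + J\right) + \frac{1}{19}\right)^{2} = \left(\frac{153}{19} + J\right)^{2}$)
$- M{\left(220 + 1462,F \right)} = - \frac{\left(153 + 19 \cdot 225\right)^{2}}{361} = - \frac{\left(153 + 4275\right)^{2}}{361} = - \frac{4428^{2}}{361} = - \frac{19607184}{361}$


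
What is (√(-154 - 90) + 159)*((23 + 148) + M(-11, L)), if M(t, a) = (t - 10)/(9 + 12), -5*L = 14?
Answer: 27030 + 340*I*√61 ≈ 27030.0 + 2655.5*I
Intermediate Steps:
L = -14/5 (L = -⅕*14 = -14/5 ≈ -2.8000)
M(t, a) = -10/21 + t/21 (M(t, a) = (-10 + t)/21 = (-10 + t)*(1/21) = -10/21 + t/21)
(√(-154 - 90) + 159)*((23 + 148) + M(-11, L)) = (√(-154 - 90) + 159)*((23 + 148) + (-10/21 + (1/21)*(-11))) = (√(-244) + 159)*(171 + (-10/21 - 11/21)) = (2*I*√61 + 159)*(171 - 1) = (159 + 2*I*√61)*170 = 27030 + 340*I*√61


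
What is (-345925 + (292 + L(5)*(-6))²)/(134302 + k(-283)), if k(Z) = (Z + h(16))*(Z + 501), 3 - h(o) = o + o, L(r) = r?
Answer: -277281/66286 ≈ -4.1831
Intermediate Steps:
h(o) = 3 - 2*o (h(o) = 3 - (o + o) = 3 - 2*o)
k(Z) = (-29 + Z)*(501 + Z) (k(Z) = (Z + (3 - 2*16))*(Z + 501) = (Z + (3 - 32))*(501 + Z) = (Z - 29)*(501 + Z) = (-29 + Z)*(501 + Z))
(-345925 + (292 + L(5)*(-6))²)/(134302 + k(-283)) = (-345925 + (292 + 5*(-6))²)/(134302 + (-14529 + (-283)² + 472*(-283))) = (-345925 + (292 - 30)²)/(134302 + (-14529 + 80089 - 133576)) = (-345925 + 262²)/(134302 - 68016) = (-345925 + 68644)/66286 = -277281*1/66286 = -277281/66286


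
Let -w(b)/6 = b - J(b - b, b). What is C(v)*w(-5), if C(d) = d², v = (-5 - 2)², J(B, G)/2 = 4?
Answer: 187278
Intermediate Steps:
J(B, G) = 8 (J(B, G) = 2*4 = 8)
v = 49 (v = (-7)² = 49)
w(b) = 48 - 6*b (w(b) = -6*(b - 1*8) = -6*(b - 8) = -6*(-8 + b) = 48 - 6*b)
C(v)*w(-5) = 49²*(48 - 6*(-5)) = 2401*(48 + 30) = 2401*78 = 187278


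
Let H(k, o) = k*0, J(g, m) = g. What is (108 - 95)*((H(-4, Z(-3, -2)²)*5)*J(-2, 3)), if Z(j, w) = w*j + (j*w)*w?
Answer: 0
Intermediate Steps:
Z(j, w) = j*w + j*w²
H(k, o) = 0
(108 - 95)*((H(-4, Z(-3, -2)²)*5)*J(-2, 3)) = (108 - 95)*((0*5)*(-2)) = 13*(0*(-2)) = 13*0 = 0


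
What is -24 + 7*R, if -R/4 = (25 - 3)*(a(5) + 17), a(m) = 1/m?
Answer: -53096/5 ≈ -10619.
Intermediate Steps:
R = -7568/5 (R = -4*(25 - 3)*(1/5 + 17) = -88*(⅕ + 17) = -88*86/5 = -4*1892/5 = -7568/5 ≈ -1513.6)
-24 + 7*R = -24 + 7*(-7568/5) = -24 - 52976/5 = -53096/5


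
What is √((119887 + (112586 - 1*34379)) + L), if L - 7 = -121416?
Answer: 7*√1565 ≈ 276.92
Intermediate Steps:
L = -121409 (L = 7 - 121416 = -121409)
√((119887 + (112586 - 1*34379)) + L) = √((119887 + (112586 - 1*34379)) - 121409) = √((119887 + (112586 - 34379)) - 121409) = √((119887 + 78207) - 121409) = √(198094 - 121409) = √76685 = 7*√1565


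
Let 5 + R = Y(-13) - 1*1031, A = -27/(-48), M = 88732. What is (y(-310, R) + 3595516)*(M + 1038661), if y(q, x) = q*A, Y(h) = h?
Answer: 32426903845069/8 ≈ 4.0534e+12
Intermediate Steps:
A = 9/16 (A = -27*(-1/48) = 9/16 ≈ 0.56250)
R = -1049 (R = -5 + (-13 - 1*1031) = -5 + (-13 - 1031) = -5 - 1044 = -1049)
y(q, x) = 9*q/16 (y(q, x) = q*(9/16) = 9*q/16)
(y(-310, R) + 3595516)*(M + 1038661) = ((9/16)*(-310) + 3595516)*(88732 + 1038661) = (-1395/8 + 3595516)*1127393 = (28762733/8)*1127393 = 32426903845069/8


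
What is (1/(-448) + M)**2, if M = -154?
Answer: 4760034049/200704 ≈ 23717.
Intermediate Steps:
(1/(-448) + M)**2 = (1/(-448) - 154)**2 = (-1/448 - 154)**2 = (-68993/448)**2 = 4760034049/200704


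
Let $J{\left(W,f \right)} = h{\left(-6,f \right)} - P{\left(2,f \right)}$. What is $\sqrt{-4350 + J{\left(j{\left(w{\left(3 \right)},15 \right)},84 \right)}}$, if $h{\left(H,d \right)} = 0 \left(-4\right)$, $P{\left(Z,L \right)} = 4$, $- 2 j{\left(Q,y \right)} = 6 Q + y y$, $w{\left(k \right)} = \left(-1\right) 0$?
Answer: $i \sqrt{4354} \approx 65.985 i$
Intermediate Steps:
$w{\left(k \right)} = 0$
$j{\left(Q,y \right)} = - 3 Q - \frac{y^{2}}{2}$ ($j{\left(Q,y \right)} = - \frac{6 Q + y y}{2} = - \frac{6 Q + y^{2}}{2} = - \frac{y^{2} + 6 Q}{2} = - 3 Q - \frac{y^{2}}{2}$)
$h{\left(H,d \right)} = 0$
$J{\left(W,f \right)} = -4$ ($J{\left(W,f \right)} = 0 - 4 = -4$)
$\sqrt{-4350 + J{\left(j{\left(w{\left(3 \right)},15 \right)},84 \right)}} = \sqrt{-4350 - 4} = \sqrt{-4354} = i \sqrt{4354}$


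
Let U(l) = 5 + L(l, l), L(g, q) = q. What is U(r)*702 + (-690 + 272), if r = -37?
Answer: -22882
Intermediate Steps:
U(l) = 5 + l
U(r)*702 + (-690 + 272) = (5 - 37)*702 + (-690 + 272) = -32*702 - 418 = -22464 - 418 = -22882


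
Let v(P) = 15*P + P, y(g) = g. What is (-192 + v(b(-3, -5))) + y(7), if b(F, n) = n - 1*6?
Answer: -361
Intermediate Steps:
b(F, n) = -6 + n (b(F, n) = n - 6 = -6 + n)
v(P) = 16*P
(-192 + v(b(-3, -5))) + y(7) = (-192 + 16*(-6 - 5)) + 7 = (-192 + 16*(-11)) + 7 = (-192 - 176) + 7 = -368 + 7 = -361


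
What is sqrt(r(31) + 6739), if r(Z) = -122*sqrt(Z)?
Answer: sqrt(6739 - 122*sqrt(31)) ≈ 77.844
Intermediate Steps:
sqrt(r(31) + 6739) = sqrt(-122*sqrt(31) + 6739) = sqrt(6739 - 122*sqrt(31))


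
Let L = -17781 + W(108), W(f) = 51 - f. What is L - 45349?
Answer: -63187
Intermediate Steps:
L = -17838 (L = -17781 + (51 - 1*108) = -17781 + (51 - 108) = -17781 - 57 = -17838)
L - 45349 = -17838 - 45349 = -63187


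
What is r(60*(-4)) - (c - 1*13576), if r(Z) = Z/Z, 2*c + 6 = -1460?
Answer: 14310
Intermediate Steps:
c = -733 (c = -3 + (½)*(-1460) = -3 - 730 = -733)
r(Z) = 1
r(60*(-4)) - (c - 1*13576) = 1 - (-733 - 1*13576) = 1 - (-733 - 13576) = 1 - 1*(-14309) = 1 + 14309 = 14310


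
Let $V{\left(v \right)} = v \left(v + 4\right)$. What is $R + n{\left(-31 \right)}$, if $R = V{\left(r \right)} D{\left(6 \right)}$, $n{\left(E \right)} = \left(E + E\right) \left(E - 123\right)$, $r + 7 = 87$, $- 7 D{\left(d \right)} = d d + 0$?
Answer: $-25012$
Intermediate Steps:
$D{\left(d \right)} = - \frac{d^{2}}{7}$ ($D{\left(d \right)} = - \frac{d d + 0}{7} = - \frac{d^{2} + 0}{7} = - \frac{d^{2}}{7}$)
$r = 80$ ($r = -7 + 87 = 80$)
$n{\left(E \right)} = 2 E \left(-123 + E\right)$
$V{\left(v \right)} = v \left(4 + v\right)$
$R = -34560$ ($R = 80 \left(4 + 80\right) \left(- \frac{6^{2}}{7}\right) = 80 \cdot 84 \left(\left(- \frac{1}{7}\right) 36\right) = 6720 \left(- \frac{36}{7}\right) = -34560$)
$R + n{\left(-31 \right)} = -34560 + 2 \left(-31\right) \left(-123 - 31\right) = -34560 + 2 \left(-31\right) \left(-154\right) = -34560 + 9548 = -25012$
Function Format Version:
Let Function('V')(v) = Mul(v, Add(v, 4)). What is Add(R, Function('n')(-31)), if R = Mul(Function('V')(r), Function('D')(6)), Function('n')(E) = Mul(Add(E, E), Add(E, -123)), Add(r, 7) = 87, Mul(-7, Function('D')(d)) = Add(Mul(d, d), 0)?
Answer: -25012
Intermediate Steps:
Function('D')(d) = Mul(Rational(-1, 7), Pow(d, 2)) (Function('D')(d) = Mul(Rational(-1, 7), Add(Mul(d, d), 0)) = Mul(Rational(-1, 7), Add(Pow(d, 2), 0)) = Mul(Rational(-1, 7), Pow(d, 2)))
r = 80 (r = Add(-7, 87) = 80)
Function('n')(E) = Mul(2, E, Add(-123, E)) (Function('n')(E) = Mul(Mul(2, E), Add(-123, E)) = Mul(2, E, Add(-123, E)))
Function('V')(v) = Mul(v, Add(4, v))
R = -34560 (R = Mul(Mul(80, Add(4, 80)), Mul(Rational(-1, 7), Pow(6, 2))) = Mul(Mul(80, 84), Mul(Rational(-1, 7), 36)) = Mul(6720, Rational(-36, 7)) = -34560)
Add(R, Function('n')(-31)) = Add(-34560, Mul(2, -31, Add(-123, -31))) = Add(-34560, Mul(2, -31, -154)) = Add(-34560, 9548) = -25012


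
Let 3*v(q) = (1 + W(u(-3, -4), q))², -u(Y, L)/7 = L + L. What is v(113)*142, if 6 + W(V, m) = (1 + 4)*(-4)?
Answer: 88750/3 ≈ 29583.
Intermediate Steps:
u(Y, L) = -14*L (u(Y, L) = -7*(L + L) = -14*L)
W(V, m) = -26 (W(V, m) = -6 + (1 + 4)*(-4) = -6 + 5*(-4) = -6 - 20 = -26)
v(q) = 625/3 (v(q) = (1 - 26)²/3 = (⅓)*(-25)² = (⅓)*625 = 625/3)
v(113)*142 = (625/3)*142 = 88750/3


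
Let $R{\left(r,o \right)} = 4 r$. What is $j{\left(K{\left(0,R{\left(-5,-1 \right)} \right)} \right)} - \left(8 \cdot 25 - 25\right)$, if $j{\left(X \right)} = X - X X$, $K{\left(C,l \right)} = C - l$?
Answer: $-555$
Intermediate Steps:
$j{\left(X \right)} = X - X^{2}$
$j{\left(K{\left(0,R{\left(-5,-1 \right)} \right)} \right)} - \left(8 \cdot 25 - 25\right) = \left(0 - 4 \left(-5\right)\right) \left(1 - \left(0 - 4 \left(-5\right)\right)\right) - \left(8 \cdot 25 - 25\right) = \left(0 - -20\right) \left(1 - \left(0 - -20\right)\right) - \left(200 - 25\right) = \left(0 + 20\right) \left(1 - \left(0 + 20\right)\right) - 175 = 20 \left(1 - 20\right) - 175 = 20 \left(-19\right) - 175 = -380 - 175 = -555$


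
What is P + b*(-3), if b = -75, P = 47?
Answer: 272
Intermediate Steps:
P + b*(-3) = 47 - 75*(-3) = 47 + 225 = 272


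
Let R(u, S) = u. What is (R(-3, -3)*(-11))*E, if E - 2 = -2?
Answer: 0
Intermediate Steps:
E = 0 (E = 2 - 2 = 0)
(R(-3, -3)*(-11))*E = -3*(-11)*0 = 33*0 = 0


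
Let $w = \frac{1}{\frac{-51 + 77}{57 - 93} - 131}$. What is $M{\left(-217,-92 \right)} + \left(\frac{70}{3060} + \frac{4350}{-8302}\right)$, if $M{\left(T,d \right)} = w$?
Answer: $- \frac{1531988611}{3011658426} \approx -0.50869$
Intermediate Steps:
$w = - \frac{18}{2371}$ ($w = \frac{1}{\frac{26}{-36} - 131} = \frac{1}{26 \left(- \frac{1}{36}\right) - 131} = \frac{1}{- \frac{13}{18} - 131} = \frac{1}{- \frac{2371}{18}} = - \frac{18}{2371} \approx -0.0075917$)
$M{\left(T,d \right)} = - \frac{18}{2371}$
$M{\left(-217,-92 \right)} + \left(\frac{70}{3060} + \frac{4350}{-8302}\right) = - \frac{18}{2371} + \left(\frac{70}{3060} + \frac{4350}{-8302}\right) = - \frac{18}{2371} + \left(70 \cdot \frac{1}{3060} + 4350 \left(- \frac{1}{8302}\right)\right) = - \frac{18}{2371} + \left(\frac{7}{306} - \frac{2175}{4151}\right) = - \frac{18}{2371} - \frac{636493}{1270206} = - \frac{1531988611}{3011658426}$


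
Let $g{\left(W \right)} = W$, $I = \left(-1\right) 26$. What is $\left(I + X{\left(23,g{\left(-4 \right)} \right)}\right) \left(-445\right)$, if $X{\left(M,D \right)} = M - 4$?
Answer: $3115$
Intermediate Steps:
$I = -26$
$X{\left(M,D \right)} = -4 + M$
$\left(I + X{\left(23,g{\left(-4 \right)} \right)}\right) \left(-445\right) = \left(-26 + \left(-4 + 23\right)\right) \left(-445\right) = \left(-26 + 19\right) \left(-445\right) = \left(-7\right) \left(-445\right) = 3115$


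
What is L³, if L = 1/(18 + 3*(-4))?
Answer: 1/216 ≈ 0.0046296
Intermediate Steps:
L = ⅙ (L = 1/(18 - 12) = 1/6 = ⅙ ≈ 0.16667)
L³ = (⅙)³ = 1/216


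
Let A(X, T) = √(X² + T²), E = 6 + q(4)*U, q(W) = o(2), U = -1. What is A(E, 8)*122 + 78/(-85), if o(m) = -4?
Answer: -78/85 + 244*√41 ≈ 1561.4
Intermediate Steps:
q(W) = -4
E = 10 (E = 6 - 4*(-1) = 6 + 4 = 10)
A(X, T) = √(T² + X²)
A(E, 8)*122 + 78/(-85) = √(8² + 10²)*122 + 78/(-85) = √(64 + 100)*122 + 78*(-1/85) = √164*122 - 78/85 = (2*√41)*122 - 78/85 = 244*√41 - 78/85 = -78/85 + 244*√41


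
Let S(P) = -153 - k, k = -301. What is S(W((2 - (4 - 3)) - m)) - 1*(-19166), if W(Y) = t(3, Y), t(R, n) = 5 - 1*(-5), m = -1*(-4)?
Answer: 19314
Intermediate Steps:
m = 4
t(R, n) = 10 (t(R, n) = 5 + 5 = 10)
W(Y) = 10
S(P) = 148 (S(P) = -153 - 1*(-301) = -153 + 301 = 148)
S(W((2 - (4 - 3)) - m)) - 1*(-19166) = 148 - 1*(-19166) = 148 + 19166 = 19314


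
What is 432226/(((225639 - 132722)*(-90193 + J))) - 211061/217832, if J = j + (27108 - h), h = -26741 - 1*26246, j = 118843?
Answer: -2132520890970033/2201030982430280 ≈ -0.96887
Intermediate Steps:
h = -52987 (h = -26741 - 26246 = -52987)
J = 198938 (J = 118843 + (27108 - 1*(-52987)) = 118843 + (27108 + 52987) = 118843 + 80095 = 198938)
432226/(((225639 - 132722)*(-90193 + J))) - 211061/217832 = 432226/(((225639 - 132722)*(-90193 + 198938))) - 211061/217832 = 432226/((92917*108745)) - 211061*1/217832 = 432226/10104259165 - 211061/217832 = -2132520890970033/2201030982430280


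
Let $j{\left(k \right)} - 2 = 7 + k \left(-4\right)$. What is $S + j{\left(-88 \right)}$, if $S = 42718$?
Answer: $43079$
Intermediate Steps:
$j{\left(k \right)} = 9 - 4 k$ ($j{\left(k \right)} = 2 + \left(7 + k \left(-4\right)\right) = 2 - \left(-7 + 4 k\right) = 9 - 4 k$)
$S + j{\left(-88 \right)} = 42718 + \left(9 - -352\right) = 42718 + \left(9 + 352\right) = 42718 + 361 = 43079$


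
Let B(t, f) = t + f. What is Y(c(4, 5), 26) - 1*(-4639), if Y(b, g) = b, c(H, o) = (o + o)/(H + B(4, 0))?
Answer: 18561/4 ≈ 4640.3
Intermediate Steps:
B(t, f) = f + t
c(H, o) = 2*o/(4 + H) (c(H, o) = (o + o)/(H + (0 + 4)) = (2*o)/(H + 4) = (2*o)/(4 + H) = 2*o/(4 + H))
Y(c(4, 5), 26) - 1*(-4639) = 2*5/(4 + 4) - 1*(-4639) = 2*5/8 + 4639 = 2*5*(⅛) + 4639 = 5/4 + 4639 = 18561/4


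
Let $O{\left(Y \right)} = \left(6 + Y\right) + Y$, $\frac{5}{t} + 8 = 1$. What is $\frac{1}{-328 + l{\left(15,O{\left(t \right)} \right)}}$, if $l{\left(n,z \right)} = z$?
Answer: $- \frac{7}{2264} \approx -0.0030919$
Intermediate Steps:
$t = - \frac{5}{7}$ ($t = \frac{5}{-8 + 1} = \frac{5}{-7} = 5 \left(- \frac{1}{7}\right) = - \frac{5}{7} \approx -0.71429$)
$O{\left(Y \right)} = 6 + 2 Y$
$\frac{1}{-328 + l{\left(15,O{\left(t \right)} \right)}} = \frac{1}{-328 + \left(6 + 2 \left(- \frac{5}{7}\right)\right)} = \frac{1}{-328 + \left(6 - \frac{10}{7}\right)} = \frac{1}{-328 + \frac{32}{7}} = \frac{1}{- \frac{2264}{7}} = - \frac{7}{2264}$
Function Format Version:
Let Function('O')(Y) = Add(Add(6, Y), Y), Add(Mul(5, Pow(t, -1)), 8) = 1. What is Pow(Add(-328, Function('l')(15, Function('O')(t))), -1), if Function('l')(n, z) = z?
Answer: Rational(-7, 2264) ≈ -0.0030919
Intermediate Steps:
t = Rational(-5, 7) (t = Mul(5, Pow(Add(-8, 1), -1)) = Mul(5, Pow(-7, -1)) = Mul(5, Rational(-1, 7)) = Rational(-5, 7) ≈ -0.71429)
Function('O')(Y) = Add(6, Mul(2, Y))
Pow(Add(-328, Function('l')(15, Function('O')(t))), -1) = Pow(Add(-328, Add(6, Mul(2, Rational(-5, 7)))), -1) = Pow(Add(-328, Add(6, Rational(-10, 7))), -1) = Pow(Add(-328, Rational(32, 7)), -1) = Pow(Rational(-2264, 7), -1) = Rational(-7, 2264)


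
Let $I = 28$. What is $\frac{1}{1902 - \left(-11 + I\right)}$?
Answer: $\frac{1}{1885} \approx 0.0005305$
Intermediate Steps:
$\frac{1}{1902 - \left(-11 + I\right)} = \frac{1}{1902 - \left(-11 + 28\right)} = \frac{1}{1902 - 17} = \frac{1}{1885}$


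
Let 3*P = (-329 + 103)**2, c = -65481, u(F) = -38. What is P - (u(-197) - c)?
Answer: -145253/3 ≈ -48418.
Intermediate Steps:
P = 51076/3 (P = (-329 + 103)**2/3 = (1/3)*(-226)**2 = (1/3)*51076 = 51076/3 ≈ 17025.)
P - (u(-197) - c) = 51076/3 - (-38 - 1*(-65481)) = 51076/3 - (-38 + 65481) = 51076/3 - 1*65443 = 51076/3 - 65443 = -145253/3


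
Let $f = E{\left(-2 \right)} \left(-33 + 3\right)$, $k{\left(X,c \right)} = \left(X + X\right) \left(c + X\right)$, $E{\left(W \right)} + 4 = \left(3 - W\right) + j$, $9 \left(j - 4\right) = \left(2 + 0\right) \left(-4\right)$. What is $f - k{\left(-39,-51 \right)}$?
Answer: $- \frac{21430}{3} \approx -7143.3$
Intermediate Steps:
$j = \frac{28}{9}$ ($j = 4 + \frac{\left(2 + 0\right) \left(-4\right)}{9} = 4 + \frac{2 \left(-4\right)}{9} = 4 + \frac{1}{9} \left(-8\right) = 4 - \frac{8}{9} = \frac{28}{9} \approx 3.1111$)
$E{\left(W \right)} = \frac{19}{9} - W$ ($E{\left(W \right)} = -4 + \left(\left(3 - W\right) + \frac{28}{9}\right) = -4 - \left(- \frac{55}{9} + W\right) = \frac{19}{9} - W$)
$k{\left(X,c \right)} = 2 X \left(X + c\right)$
$f = - \frac{370}{3}$ ($f = \left(\frac{19}{9} - -2\right) \left(-33 + 3\right) = \left(\frac{19}{9} + 2\right) \left(-30\right) = \frac{37}{9} \left(-30\right) = - \frac{370}{3} \approx -123.33$)
$f - k{\left(-39,-51 \right)} = - \frac{370}{3} - 2 \left(-39\right) \left(-39 - 51\right) = - \frac{370}{3} - 2 \left(-39\right) \left(-90\right) = - \frac{370}{3} - 7020 = - \frac{21430}{3}$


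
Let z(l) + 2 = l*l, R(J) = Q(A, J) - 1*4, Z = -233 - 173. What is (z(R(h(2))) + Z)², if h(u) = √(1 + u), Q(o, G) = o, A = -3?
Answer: 128881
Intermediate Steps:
Z = -406
R(J) = -7 (R(J) = -3 - 1*4 = -3 - 4 = -7)
z(l) = -2 + l² (z(l) = -2 + l*l = -2 + l²)
(z(R(h(2))) + Z)² = ((-2 + (-7)²) - 406)² = ((-2 + 49) - 406)² = (47 - 406)² = (-359)² = 128881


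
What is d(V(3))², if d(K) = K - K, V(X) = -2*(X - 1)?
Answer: 0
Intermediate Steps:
V(X) = 2 - 2*X (V(X) = -2*(-1 + X) = 2 - 2*X)
d(K) = 0
d(V(3))² = 0² = 0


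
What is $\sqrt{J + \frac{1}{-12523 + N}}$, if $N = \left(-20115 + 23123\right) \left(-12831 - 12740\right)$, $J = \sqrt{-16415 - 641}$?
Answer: $\frac{\sqrt{-76930091 + 23672955605073124 i \sqrt{1066}}}{76930091} \approx 8.0808 + 8.0808 i$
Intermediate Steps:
$J = 4 i \sqrt{1066}$ ($J = \sqrt{-17056} = 4 i \sqrt{1066} \approx 130.6 i$)
$N = -76917568$ ($N = 3008 \left(-25571\right) = -76917568$)
$\sqrt{J + \frac{1}{-12523 + N}} = \sqrt{4 i \sqrt{1066} + \frac{1}{-12523 - 76917568}} = \sqrt{4 i \sqrt{1066} + \frac{1}{-76930091}} = \sqrt{4 i \sqrt{1066} - \frac{1}{76930091}} = \sqrt{- \frac{1}{76930091} + 4 i \sqrt{1066}}$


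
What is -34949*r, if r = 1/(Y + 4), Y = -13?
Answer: 34949/9 ≈ 3883.2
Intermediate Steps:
r = -⅑ (r = 1/(-13 + 4) = 1/(-9) = -⅑ ≈ -0.11111)
-34949*r = -34949*(-⅑) = 34949/9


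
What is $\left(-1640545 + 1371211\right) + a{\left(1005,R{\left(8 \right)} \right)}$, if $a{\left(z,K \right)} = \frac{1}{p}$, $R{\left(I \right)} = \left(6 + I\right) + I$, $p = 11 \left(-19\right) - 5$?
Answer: $- \frac{57637477}{214} \approx -2.6933 \cdot 10^{5}$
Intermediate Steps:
$p = -214$ ($p = -209 - 5 = -214$)
$R{\left(I \right)} = 6 + 2 I$
$a{\left(z,K \right)} = - \frac{1}{214}$ ($a{\left(z,K \right)} = \frac{1}{-214} = - \frac{1}{214}$)
$\left(-1640545 + 1371211\right) + a{\left(1005,R{\left(8 \right)} \right)} = \left(-1640545 + 1371211\right) - \frac{1}{214} = -269334 - \frac{1}{214} = - \frac{57637477}{214}$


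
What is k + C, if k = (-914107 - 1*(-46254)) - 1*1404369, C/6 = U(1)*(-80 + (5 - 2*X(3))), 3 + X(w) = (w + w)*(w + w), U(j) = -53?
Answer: -2227384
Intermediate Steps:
X(w) = -3 + 4*w² (X(w) = -3 + (w + w)*(w + w) = -3 + (2*w)*(2*w) = -3 + 4*w²)
C = 44838 (C = 6*(-53*(-80 + (5 - 2*(-3 + 4*3²)))) = 6*(-53*(-80 + (5 - 2*(-3 + 4*9)))) = 6*(-53*(-80 + (5 - 2*(-3 + 36)))) = 6*(-53*(-80 + (5 - 2*33))) = 6*(-53*(-80 + (5 - 66))) = 6*(-53*(-80 - 61)) = 6*(-53*(-141)) = 6*7473 = 44838)
k = -2272222 (k = (-914107 + 46254) - 1404369 = -867853 - 1404369 = -2272222)
k + C = -2272222 + 44838 = -2227384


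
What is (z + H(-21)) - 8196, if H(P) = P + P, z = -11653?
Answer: -19891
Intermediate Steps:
H(P) = 2*P
(z + H(-21)) - 8196 = (-11653 + 2*(-21)) - 8196 = (-11653 - 42) - 8196 = -11695 - 8196 = -19891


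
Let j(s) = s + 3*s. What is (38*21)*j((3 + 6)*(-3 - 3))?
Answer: -172368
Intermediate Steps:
j(s) = 4*s
(38*21)*j((3 + 6)*(-3 - 3)) = (38*21)*(4*((3 + 6)*(-3 - 3))) = 798*(4*(9*(-6))) = 798*(4*(-54)) = 798*(-216) = -172368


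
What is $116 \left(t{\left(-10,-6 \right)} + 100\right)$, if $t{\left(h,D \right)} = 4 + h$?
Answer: $10904$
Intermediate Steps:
$116 \left(t{\left(-10,-6 \right)} + 100\right) = 116 \left(\left(4 - 10\right) + 100\right) = 116 \left(-6 + 100\right) = 116 \cdot 94 = 10904$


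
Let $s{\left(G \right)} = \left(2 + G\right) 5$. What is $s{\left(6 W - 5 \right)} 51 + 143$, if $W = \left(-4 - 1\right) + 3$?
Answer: $-3682$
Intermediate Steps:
$W = -2$ ($W = -5 + 3 = -2$)
$s{\left(G \right)} = 10 + 5 G$
$s{\left(6 W - 5 \right)} 51 + 143 = \left(10 + 5 \left(6 \left(-2\right) - 5\right)\right) 51 + 143 = \left(10 + 5 \left(-12 - 5\right)\right) 51 + 143 = \left(10 + 5 \left(-17\right)\right) 51 + 143 = \left(10 - 85\right) 51 + 143 = \left(-75\right) 51 + 143 = -3825 + 143 = -3682$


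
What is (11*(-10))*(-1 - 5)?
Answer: 660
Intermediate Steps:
(11*(-10))*(-1 - 5) = -110*(-6) = 660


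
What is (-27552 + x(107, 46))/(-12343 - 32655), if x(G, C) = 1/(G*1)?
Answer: 2948063/4814786 ≈ 0.61229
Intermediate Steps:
x(G, C) = 1/G
(-27552 + x(107, 46))/(-12343 - 32655) = (-27552 + 1/107)/(-12343 - 32655) = (-27552 + 1/107)/(-44998) = -2948063/107*(-1/44998) = 2948063/4814786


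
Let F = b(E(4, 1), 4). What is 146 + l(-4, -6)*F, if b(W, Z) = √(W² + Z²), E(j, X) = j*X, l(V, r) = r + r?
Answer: 146 - 48*√2 ≈ 78.118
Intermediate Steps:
l(V, r) = 2*r
E(j, X) = X*j
F = 4*√2 (F = √((1*4)² + 4²) = √(4² + 16) = √(16 + 16) = √32 = 4*√2 ≈ 5.6569)
146 + l(-4, -6)*F = 146 + (2*(-6))*(4*√2) = 146 - 48*√2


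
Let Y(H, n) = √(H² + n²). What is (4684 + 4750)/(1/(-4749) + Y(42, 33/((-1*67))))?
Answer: 100558237137/89306331860098 + 21382883649117*√879965/89306331860098 ≈ 224.60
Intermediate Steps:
(4684 + 4750)/(1/(-4749) + Y(42, 33/((-1*67)))) = (4684 + 4750)/(1/(-4749) + √(42² + (33/((-1*67)))²)) = 9434/(-1/4749 + √(1764 + (33/(-67))²)) = 9434/(-1/4749 + √(1764 + (33*(-1/67))²)) = 9434/(-1/4749 + √(1764 + (-33/67)²)) = 9434/(-1/4749 + √(1764 + 1089/4489)) = 9434/(-1/4749 + √(7919685/4489)) = 9434/(-1/4749 + 3*√879965/67)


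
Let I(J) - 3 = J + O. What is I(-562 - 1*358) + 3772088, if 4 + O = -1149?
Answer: 3770018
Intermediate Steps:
O = -1153 (O = -4 - 1149 = -1153)
I(J) = -1150 + J (I(J) = 3 + (J - 1153) = 3 + (-1153 + J) = -1150 + J)
I(-562 - 1*358) + 3772088 = (-1150 + (-562 - 1*358)) + 3772088 = (-1150 + (-562 - 358)) + 3772088 = (-1150 - 920) + 3772088 = -2070 + 3772088 = 3770018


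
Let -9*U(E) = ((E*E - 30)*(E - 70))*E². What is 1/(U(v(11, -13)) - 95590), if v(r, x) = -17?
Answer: 3/1883909 ≈ 1.5924e-6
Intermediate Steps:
U(E) = -E²*(-70 + E)*(-30 + E²)/9 (U(E) = -(E*E - 30)*(E - 70)*E²/9 = -(E² - 30)*(-70 + E)*E²/9 = -(-30 + E²)*(-70 + E)*E²/9 = -(-70 + E)*(-30 + E²)*E²/9 = -E²*(-70 + E)*(-30 + E²)/9)
1/(U(v(11, -13)) - 95590) = 1/((⅑)*(-17)²*(-2100 - 1*(-17)³ + 30*(-17) + 70*(-17)²) - 95590) = 1/((⅑)*289*(-2100 - 1*(-4913) - 510 + 70*289) - 95590) = 1/((⅑)*289*(-2100 + 4913 - 510 + 20230) - 95590) = 1/((⅑)*289*22533 - 95590) = 1/(2170679/3 - 95590) = 1/(1883909/3) = 3/1883909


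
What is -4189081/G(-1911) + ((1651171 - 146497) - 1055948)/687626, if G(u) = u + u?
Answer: 110855232403/101081022 ≈ 1096.7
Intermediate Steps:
G(u) = 2*u
-4189081/G(-1911) + ((1651171 - 146497) - 1055948)/687626 = -4189081/(2*(-1911)) + ((1651171 - 146497) - 1055948)/687626 = -4189081/(-3822) + (1504674 - 1055948)*(1/687626) = -4189081*(-1/3822) + 448726*(1/687626) = 322237/294 + 224363/343813 = 110855232403/101081022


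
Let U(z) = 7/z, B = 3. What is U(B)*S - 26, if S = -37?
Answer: -337/3 ≈ -112.33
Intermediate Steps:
U(B)*S - 26 = (7/3)*(-37) - 26 = -259/3 - 26 = -337/3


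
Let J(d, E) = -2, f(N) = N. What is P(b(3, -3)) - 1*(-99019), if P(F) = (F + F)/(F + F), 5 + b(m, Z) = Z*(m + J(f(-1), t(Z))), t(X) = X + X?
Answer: 99020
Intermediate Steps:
t(X) = 2*X
b(m, Z) = -5 + Z*(-2 + m) (b(m, Z) = -5 + Z*(m - 2) = -5 + Z*(-2 + m))
P(F) = 1 (P(F) = (2*F)/((2*F)) = (2*F)*(1/(2*F)) = 1)
P(b(3, -3)) - 1*(-99019) = 1 - 1*(-99019) = 1 + 99019 = 99020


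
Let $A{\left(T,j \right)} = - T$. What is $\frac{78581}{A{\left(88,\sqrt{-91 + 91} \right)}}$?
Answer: $- \frac{78581}{88} \approx -892.97$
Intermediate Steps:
$\frac{78581}{A{\left(88,\sqrt{-91 + 91} \right)}} = \frac{78581}{\left(-1\right) 88} = \frac{78581}{-88} = 78581 \left(- \frac{1}{88}\right) = - \frac{78581}{88}$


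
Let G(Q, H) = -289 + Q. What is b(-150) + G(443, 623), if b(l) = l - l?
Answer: 154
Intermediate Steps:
b(l) = 0
b(-150) + G(443, 623) = 0 + (-289 + 443) = 0 + 154 = 154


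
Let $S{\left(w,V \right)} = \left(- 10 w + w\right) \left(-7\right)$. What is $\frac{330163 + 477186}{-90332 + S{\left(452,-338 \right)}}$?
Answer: $- \frac{807349}{61856} \approx -13.052$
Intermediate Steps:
$S{\left(w,V \right)} = 63 w$ ($S{\left(w,V \right)} = - 9 w \left(-7\right) = 63 w$)
$\frac{330163 + 477186}{-90332 + S{\left(452,-338 \right)}} = \frac{330163 + 477186}{-90332 + 63 \cdot 452} = \frac{807349}{-90332 + 28476} = \frac{807349}{-61856} = 807349 \left(- \frac{1}{61856}\right) = - \frac{807349}{61856}$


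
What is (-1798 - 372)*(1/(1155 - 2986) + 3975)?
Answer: -15793746080/1831 ≈ -8.6257e+6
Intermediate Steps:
(-1798 - 372)*(1/(1155 - 2986) + 3975) = -2170*(1/(-1831) + 3975) = -2170*(-1/1831 + 3975) = -2170*7278224/1831 = -15793746080/1831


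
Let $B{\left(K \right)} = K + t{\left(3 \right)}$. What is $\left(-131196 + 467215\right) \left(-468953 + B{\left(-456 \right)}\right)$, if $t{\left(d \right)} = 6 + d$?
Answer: $-157727318600$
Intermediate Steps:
$B{\left(K \right)} = 9 + K$ ($B{\left(K \right)} = K + \left(6 + 3\right) = K + 9 = 9 + K$)
$\left(-131196 + 467215\right) \left(-468953 + B{\left(-456 \right)}\right) = \left(-131196 + 467215\right) \left(-468953 + \left(9 - 456\right)\right) = 336019 \left(-468953 - 447\right) = 336019 \left(-469400\right) = -157727318600$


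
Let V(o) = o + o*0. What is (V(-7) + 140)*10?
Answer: 1330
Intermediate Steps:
V(o) = o (V(o) = o + 0 = o)
(V(-7) + 140)*10 = (-7 + 140)*10 = 133*10 = 1330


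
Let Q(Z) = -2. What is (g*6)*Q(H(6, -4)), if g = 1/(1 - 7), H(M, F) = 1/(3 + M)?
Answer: 2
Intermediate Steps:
g = -⅙ (g = 1/(-6) = -⅙ ≈ -0.16667)
(g*6)*Q(H(6, -4)) = -⅙*6*(-2) = -1*(-2) = 2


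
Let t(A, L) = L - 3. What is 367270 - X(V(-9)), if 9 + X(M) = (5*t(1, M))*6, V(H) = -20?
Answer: 367969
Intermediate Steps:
t(A, L) = -3 + L
X(M) = -99 + 30*M (X(M) = -9 + (5*(-3 + M))*6 = -9 + (-15 + 5*M)*6 = -9 + (-90 + 30*M) = -99 + 30*M)
367270 - X(V(-9)) = 367270 - (-99 + 30*(-20)) = 367270 - (-99 - 600) = 367270 - 1*(-699) = 367270 + 699 = 367969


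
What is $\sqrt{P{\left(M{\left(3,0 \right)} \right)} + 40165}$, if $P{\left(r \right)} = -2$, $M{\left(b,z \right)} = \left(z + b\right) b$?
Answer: $\sqrt{40163} \approx 200.41$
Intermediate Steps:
$M{\left(b,z \right)} = b \left(b + z\right)$ ($M{\left(b,z \right)} = \left(b + z\right) b = b \left(b + z\right)$)
$\sqrt{P{\left(M{\left(3,0 \right)} \right)} + 40165} = \sqrt{-2 + 40165} = \sqrt{40163}$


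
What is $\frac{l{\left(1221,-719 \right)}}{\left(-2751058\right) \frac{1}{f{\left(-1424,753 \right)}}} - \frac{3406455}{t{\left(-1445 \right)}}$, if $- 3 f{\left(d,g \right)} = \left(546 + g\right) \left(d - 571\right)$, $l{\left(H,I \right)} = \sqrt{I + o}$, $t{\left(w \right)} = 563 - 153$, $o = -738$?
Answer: $- \frac{681291}{82} - \frac{863835 i \sqrt{1457}}{2751058} \approx -8308.4 - 11.986 i$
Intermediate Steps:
$t{\left(w \right)} = 410$ ($t{\left(w \right)} = 563 - 153 = 410$)
$l{\left(H,I \right)} = \sqrt{-738 + I}$ ($l{\left(H,I \right)} = \sqrt{I - 738} = \sqrt{-738 + I}$)
$f{\left(d,g \right)} = - \frac{\left(-571 + d\right) \left(546 + g\right)}{3}$ ($f{\left(d,g \right)} = - \frac{\left(546 + g\right) \left(d - 571\right)}{3} = - \frac{\left(546 + g\right) \left(-571 + d\right)}{3} = - \frac{\left(-571 + d\right) \left(546 + g\right)}{3}$)
$\frac{l{\left(1221,-719 \right)}}{\left(-2751058\right) \frac{1}{f{\left(-1424,753 \right)}}} - \frac{3406455}{t{\left(-1445 \right)}} = \frac{\sqrt{-738 - 719}}{\left(-2751058\right) \frac{1}{103922 - -259168 + \frac{571}{3} \cdot 753 - \left(- \frac{1424}{3}\right) 753}} - \frac{3406455}{410} = \frac{\sqrt{-1457}}{\left(-2751058\right) \frac{1}{103922 + 259168 + 143321 + 357424}} - \frac{681291}{82} = \frac{i \sqrt{1457}}{\left(-2751058\right) \frac{1}{863835}} - \frac{681291}{82} = \frac{i \sqrt{1457}}{- \frac{2751058}{863835}} - \frac{681291}{82} = i \sqrt{1457} \left(- \frac{863835}{2751058}\right) - \frac{681291}{82} = - \frac{863835 i \sqrt{1457}}{2751058} - \frac{681291}{82} = - \frac{681291}{82} - \frac{863835 i \sqrt{1457}}{2751058}$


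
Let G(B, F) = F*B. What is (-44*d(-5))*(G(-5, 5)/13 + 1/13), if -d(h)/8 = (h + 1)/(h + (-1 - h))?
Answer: -33792/13 ≈ -2599.4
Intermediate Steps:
G(B, F) = B*F
d(h) = 8 + 8*h (d(h) = -8*(h + 1)/(h + (-1 - h)) = -8*(1 + h)/(-1) = -8*(1 + h)*(-1) = -8*(-1 - h) = 8 + 8*h)
(-44*d(-5))*(G(-5, 5)/13 + 1/13) = (-44*(8 + 8*(-5)))*(-5*5/13 + 1/13) = (-44*(8 - 40))*(-25*1/13 + 1*(1/13)) = (-44*(-32))*(-25/13 + 1/13) = 1408*(-24/13) = -33792/13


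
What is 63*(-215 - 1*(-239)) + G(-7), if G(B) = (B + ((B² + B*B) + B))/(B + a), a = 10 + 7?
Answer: 7602/5 ≈ 1520.4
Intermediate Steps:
a = 17
G(B) = (2*B + 2*B²)/(17 + B) (G(B) = (B + ((B² + B*B) + B))/(B + 17) = (B + ((B² + B²) + B))/(17 + B) = (B + (2*B² + B))/(17 + B) = (B + (B + 2*B²))/(17 + B) = (2*B + 2*B²)/(17 + B))
63*(-215 - 1*(-239)) + G(-7) = 63*(-215 - 1*(-239)) + 2*(-7)*(1 - 7)/(17 - 7) = 63*(-215 + 239) + 2*(-7)*(-6)/10 = 63*24 + 2*(-7)*(⅒)*(-6) = 1512 + 42/5 = 7602/5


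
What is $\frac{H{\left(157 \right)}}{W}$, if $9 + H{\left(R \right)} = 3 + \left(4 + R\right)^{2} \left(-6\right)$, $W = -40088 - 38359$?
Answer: $\frac{51844}{26149} \approx 1.9826$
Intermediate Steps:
$W = -78447$
$H{\left(R \right)} = -6 - 6 \left(4 + R\right)^{2}$ ($H{\left(R \right)} = -9 + \left(3 + \left(4 + R\right)^{2} \left(-6\right)\right) = -9 - \left(-3 + 6 \left(4 + R\right)^{2}\right) = -6 - 6 \left(4 + R\right)^{2}$)
$\frac{H{\left(157 \right)}}{W} = \frac{-6 - 6 \left(4 + 157\right)^{2}}{-78447} = \left(-6 - 6 \cdot 161^{2}\right) \left(- \frac{1}{78447}\right) = \left(-6 - 155526\right) \left(- \frac{1}{78447}\right) = \left(-155532\right) \left(- \frac{1}{78447}\right) = \frac{51844}{26149}$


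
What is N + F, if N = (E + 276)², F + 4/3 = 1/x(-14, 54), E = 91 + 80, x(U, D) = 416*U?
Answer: 3491039549/17472 ≈ 1.9981e+5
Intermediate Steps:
E = 171
F = -23299/17472 (F = -4/3 + 1/(416*(-14)) = -4/3 + 1/(-5824) = -4/3 - 1/5824 = -23299/17472 ≈ -1.3335)
N = 199809 (N = (171 + 276)² = 447² = 199809)
N + F = 199809 - 23299/17472 = 3491039549/17472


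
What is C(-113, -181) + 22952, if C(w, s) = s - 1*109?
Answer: 22662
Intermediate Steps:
C(w, s) = -109 + s (C(w, s) = s - 109 = -109 + s)
C(-113, -181) + 22952 = (-109 - 181) + 22952 = -290 + 22952 = 22662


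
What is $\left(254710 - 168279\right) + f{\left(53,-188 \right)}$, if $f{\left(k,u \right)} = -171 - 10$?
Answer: $86250$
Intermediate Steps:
$f{\left(k,u \right)} = -181$ ($f{\left(k,u \right)} = -171 - 10 = -181$)
$\left(254710 - 168279\right) + f{\left(53,-188 \right)} = \left(254710 - 168279\right) - 181 = 86431 - 181 = 86250$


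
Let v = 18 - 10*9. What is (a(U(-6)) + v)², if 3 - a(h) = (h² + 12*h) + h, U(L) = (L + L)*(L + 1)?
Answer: 19793601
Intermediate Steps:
U(L) = 2*L*(1 + L) (U(L) = (2*L)*(1 + L) = 2*L*(1 + L))
a(h) = 3 - h² - 13*h (a(h) = 3 - ((h² + 12*h) + h) = 3 - (h² + 13*h) = 3 + (-h² - 13*h) = 3 - h² - 13*h)
v = -72 (v = 18 - 90 = -72)
(a(U(-6)) + v)² = ((3 - (2*(-6)*(1 - 6))² - 26*(-6)*(1 - 6)) - 72)² = ((3 - (2*(-6)*(-5))² - 26*(-6)*(-5)) - 72)² = ((3 - 1*60² - 13*60) - 72)² = ((3 - 1*3600 - 780) - 72)² = ((3 - 3600 - 780) - 72)² = (-4377 - 72)² = (-4449)² = 19793601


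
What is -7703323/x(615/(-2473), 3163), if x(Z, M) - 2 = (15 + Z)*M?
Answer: -19050317779/115391186 ≈ -165.09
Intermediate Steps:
x(Z, M) = 2 + M*(15 + Z) (x(Z, M) = 2 + (15 + Z)*M = 2 + M*(15 + Z))
-7703323/x(615/(-2473), 3163) = -7703323/(2 + 15*3163 + 3163*(615/(-2473))) = -7703323/(2 + 47445 + 3163*(615*(-1/2473))) = -7703323/(2 + 47445 + 3163*(-615/2473)) = -7703323/(2 + 47445 - 1945245/2473) = -7703323/115391186/2473 = -7703323*2473/115391186 = -19050317779/115391186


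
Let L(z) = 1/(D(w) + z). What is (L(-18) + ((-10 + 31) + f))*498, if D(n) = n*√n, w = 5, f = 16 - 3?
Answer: 3360504/199 - 2490*√5/199 ≈ 16859.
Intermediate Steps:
f = 13
D(n) = n^(3/2)
L(z) = 1/(z + 5*√5) (L(z) = 1/(5^(3/2) + z) = 1/(5*√5 + z) = 1/(z + 5*√5))
(L(-18) + ((-10 + 31) + f))*498 = (1/(-18 + 5*√5) + ((-10 + 31) + 13))*498 = (1/(-18 + 5*√5) + (21 + 13))*498 = (1/(-18 + 5*√5) + 34)*498 = (34 + 1/(-18 + 5*√5))*498 = 16932 + 498/(-18 + 5*√5)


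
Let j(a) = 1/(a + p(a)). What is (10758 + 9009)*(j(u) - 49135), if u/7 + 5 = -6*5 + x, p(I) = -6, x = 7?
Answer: -196192831857/202 ≈ -9.7125e+8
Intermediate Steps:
u = -196 (u = -35 + 7*(-6*5 + 7) = -35 + 7*(-30 + 7) = -35 + 7*(-23) = -35 - 161 = -196)
j(a) = 1/(-6 + a) (j(a) = 1/(a - 6) = 1/(-6 + a))
(10758 + 9009)*(j(u) - 49135) = (10758 + 9009)*(1/(-6 - 196) - 49135) = 19767*(1/(-202) - 49135) = 19767*(-1/202 - 49135) = 19767*(-9925271/202) = -196192831857/202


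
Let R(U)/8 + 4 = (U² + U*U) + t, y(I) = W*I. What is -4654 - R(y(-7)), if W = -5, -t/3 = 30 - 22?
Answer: -24030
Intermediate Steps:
t = -24 (t = -3*(30 - 22) = -3*8 = -24)
y(I) = -5*I
R(U) = -224 + 16*U² (R(U) = -32 + 8*((U² + U*U) - 24) = -32 + 8*((U² + U²) - 24) = -32 + 8*(2*U² - 24) = -32 + 8*(-24 + 2*U²) = -32 + (-192 + 16*U²) = -224 + 16*U²)
-4654 - R(y(-7)) = -4654 - (-224 + 16*(-5*(-7))²) = -4654 - (-224 + 16*35²) = -4654 - (-224 + 16*1225) = -4654 - (-224 + 19600) = -4654 - 1*19376 = -4654 - 19376 = -24030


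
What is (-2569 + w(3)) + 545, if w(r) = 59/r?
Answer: -6013/3 ≈ -2004.3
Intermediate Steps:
(-2569 + w(3)) + 545 = (-2569 + 59/3) + 545 = -7648/3 + 545 = -6013/3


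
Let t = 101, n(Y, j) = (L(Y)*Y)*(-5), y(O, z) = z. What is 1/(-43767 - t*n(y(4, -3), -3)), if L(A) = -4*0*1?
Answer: -1/43767 ≈ -2.2848e-5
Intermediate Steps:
L(A) = 0 (L(A) = 0*1 = 0)
n(Y, j) = 0 (n(Y, j) = (0*Y)*(-5) = 0*(-5) = 0)
1/(-43767 - t*n(y(4, -3), -3)) = 1/(-43767 - 101*0) = 1/(-43767 - 1*0) = 1/(-43767 + 0) = 1/(-43767) = -1/43767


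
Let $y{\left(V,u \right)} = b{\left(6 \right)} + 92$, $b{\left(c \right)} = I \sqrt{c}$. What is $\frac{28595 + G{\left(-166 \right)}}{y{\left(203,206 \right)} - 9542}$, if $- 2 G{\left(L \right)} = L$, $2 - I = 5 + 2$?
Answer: $- \frac{1806714}{595349} + \frac{14339 \sqrt{6}}{8930235} \approx -3.0308$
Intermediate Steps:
$I = -5$ ($I = 2 - \left(5 + 2\right) = 2 - 7 = -5$)
$b{\left(c \right)} = - 5 \sqrt{c}$
$y{\left(V,u \right)} = 92 - 5 \sqrt{6}$ ($y{\left(V,u \right)} = - 5 \sqrt{6} + 92 = 92 - 5 \sqrt{6}$)
$G{\left(L \right)} = - \frac{L}{2}$
$\frac{28595 + G{\left(-166 \right)}}{y{\left(203,206 \right)} - 9542} = \frac{28595 - -83}{\left(92 - 5 \sqrt{6}\right) - 9542} = \frac{28595 + 83}{-9450 - 5 \sqrt{6}} = \frac{28678}{-9450 - 5 \sqrt{6}}$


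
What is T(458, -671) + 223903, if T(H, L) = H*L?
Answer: -83415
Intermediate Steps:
T(458, -671) + 223903 = 458*(-671) + 223903 = -307318 + 223903 = -83415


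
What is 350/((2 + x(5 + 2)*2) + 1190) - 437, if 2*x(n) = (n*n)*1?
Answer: -541967/1241 ≈ -436.72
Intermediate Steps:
x(n) = n**2/2 (x(n) = ((n*n)*1)/2 = (n**2*1)/2 = n**2/2)
350/((2 + x(5 + 2)*2) + 1190) - 437 = 350/((2 + ((5 + 2)**2/2)*2) + 1190) - 437 = 350/((2 + ((1/2)*7**2)*2) + 1190) - 437 = 350/((2 + ((1/2)*49)*2) + 1190) - 437 = 350/((2 + (49/2)*2) + 1190) - 437 = 350/((2 + 49) + 1190) - 437 = 350/(51 + 1190) - 437 = 350/1241 - 437 = -541967/1241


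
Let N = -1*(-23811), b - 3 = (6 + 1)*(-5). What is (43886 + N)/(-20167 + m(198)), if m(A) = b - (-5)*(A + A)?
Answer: -67697/18219 ≈ -3.7157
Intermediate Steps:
b = -32 (b = 3 + (6 + 1)*(-5) = 3 + 7*(-5) = 3 - 35 = -32)
m(A) = -32 + 10*A (m(A) = -32 - (-5)*(A + A) = -32 - (-5)*2*A = -32 - (-10)*A = -32 + 10*A)
N = 23811
(43886 + N)/(-20167 + m(198)) = (43886 + 23811)/(-20167 + (-32 + 10*198)) = 67697/(-20167 + (-32 + 1980)) = 67697/(-20167 + 1948) = 67697/(-18219) = 67697*(-1/18219) = -67697/18219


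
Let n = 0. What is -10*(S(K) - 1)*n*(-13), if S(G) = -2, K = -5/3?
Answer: 0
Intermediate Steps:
K = -5/3 (K = -5*1/3 = -5/3 ≈ -1.6667)
-10*(S(K) - 1)*n*(-13) = -10*(-2 - 1)*0*(-13) = -(-30)*0*(-13) = -10*0*(-13) = 0*(-13) = 0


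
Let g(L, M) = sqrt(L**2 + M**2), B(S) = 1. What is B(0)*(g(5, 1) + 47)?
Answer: 47 + sqrt(26) ≈ 52.099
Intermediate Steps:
B(0)*(g(5, 1) + 47) = 1*(sqrt(5**2 + 1**2) + 47) = 1*(sqrt(25 + 1) + 47) = 1*(sqrt(26) + 47) = 1*(47 + sqrt(26)) = 47 + sqrt(26)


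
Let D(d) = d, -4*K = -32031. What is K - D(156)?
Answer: 31407/4 ≈ 7851.8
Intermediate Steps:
K = 32031/4 (K = -¼*(-32031) = 32031/4 ≈ 8007.8)
K - D(156) = 32031/4 - 1*156 = 32031/4 - 156 = 31407/4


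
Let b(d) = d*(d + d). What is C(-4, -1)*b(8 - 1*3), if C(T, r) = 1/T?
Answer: -25/2 ≈ -12.500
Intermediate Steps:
b(d) = 2*d² (b(d) = d*(2*d) = 2*d²)
C(-4, -1)*b(8 - 1*3) = (2*(8 - 1*3)²)/(-4) = -(8 - 3)²/2 = -5²/2 = -25/2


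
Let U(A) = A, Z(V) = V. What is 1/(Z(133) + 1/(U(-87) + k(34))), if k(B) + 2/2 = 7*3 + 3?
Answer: 64/8511 ≈ 0.0075197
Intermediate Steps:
k(B) = 23 (k(B) = -1 + (7*3 + 3) = -1 + (21 + 3) = -1 + 24 = 23)
1/(Z(133) + 1/(U(-87) + k(34))) = 1/(133 + 1/(-87 + 23)) = 1/(133 + 1/(-64)) = 1/(133 - 1/64) = 1/(8511/64) = 64/8511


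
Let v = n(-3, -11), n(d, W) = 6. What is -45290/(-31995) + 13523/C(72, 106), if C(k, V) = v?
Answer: 28862675/12798 ≈ 2255.3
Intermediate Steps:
v = 6
C(k, V) = 6
-45290/(-31995) + 13523/C(72, 106) = -45290/(-31995) + 13523/6 = -45290*(-1/31995) + 13523*(⅙) = 9058/6399 + 13523/6 = 28862675/12798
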